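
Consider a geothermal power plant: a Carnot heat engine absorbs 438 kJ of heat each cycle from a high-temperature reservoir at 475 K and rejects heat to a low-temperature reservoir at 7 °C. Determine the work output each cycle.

T_C = 7 °C → 7 + 273.15 = 280.15 K.
Carnot efficiency: η = 1 − T_C/T_H = 1 − 280.15/475.00 = 0.4102.
W = η·Q_H = 0.4102 × 438 = 179.7 kJ.

W ≈ 179.7 kJ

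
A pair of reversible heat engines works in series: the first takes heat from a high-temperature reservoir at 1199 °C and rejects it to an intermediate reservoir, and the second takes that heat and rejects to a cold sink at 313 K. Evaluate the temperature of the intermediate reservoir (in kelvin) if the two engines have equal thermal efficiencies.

T_m ≈ 678.8 K

T_H = 1199 °C → 1199 + 273.15 = 1472.15 K.
Equal efficiencies require 1 − T_m/T_H = 1 − T_C/T_m, i.e. T_m/T_H = T_C/T_m, so T_m = √(T_H·T_C) = √(1472.15 × 313.00) = 678.8 K.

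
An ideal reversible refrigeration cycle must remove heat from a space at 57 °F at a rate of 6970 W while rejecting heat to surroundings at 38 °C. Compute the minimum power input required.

Ẇ_in ≈ 585 W

T_H = 38 °C → 38 + 273.15 = 311.15 K.
T_C = 57 °F → (57 − 32) × 5/9 = 13.89 °C = 287.04 K.
The reversible coefficient of performance is COP_R = T_C/(T_H − T_C) = 287.04/24.11 = 11.9048.
W = Q_C/COP_R = 6970/11.9048 = 585 W.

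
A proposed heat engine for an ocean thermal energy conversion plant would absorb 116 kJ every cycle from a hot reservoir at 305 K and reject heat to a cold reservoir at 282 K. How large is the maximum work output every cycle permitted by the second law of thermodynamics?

W_max ≈ 8.748 kJ

The second-law ceiling is the Carnot efficiency, η_max = 1 − T_C/T_H = 1 − 282.00/305.00 = 0.0754.
W_max = η_max · Q_H = 0.0754 × 116 = 8.748 kJ.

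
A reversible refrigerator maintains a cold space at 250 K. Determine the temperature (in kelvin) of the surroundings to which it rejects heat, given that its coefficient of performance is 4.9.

T_H ≈ 301.0 K

COP_R = T_C/(T_H − T_C) ⇒ T_H = T_C·(1 + 1/COP_R) = 250.00 × (1 + 1/4.9) = 301.0 K.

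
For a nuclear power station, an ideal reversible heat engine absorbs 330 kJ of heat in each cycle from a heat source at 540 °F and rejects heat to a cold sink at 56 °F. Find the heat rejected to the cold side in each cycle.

Q_C ≈ 170.2 kJ

T_H = 540 °F → (540 − 32) × 5/9 = 282.22 °C = 555.37 K.
T_C = 56 °F → (56 − 32) × 5/9 = 13.33 °C = 286.48 K.
For a reversible engine, η = 1 − T_C/T_H = 1 − 286.48/555.37 = 0.4842.
For a reversible cycle Q_C/Q_H = T_C/T_H, so Q_C = 330 × 286.48/555.37 = 170.2 kJ.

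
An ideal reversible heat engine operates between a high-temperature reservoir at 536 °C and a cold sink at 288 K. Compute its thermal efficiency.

η ≈ 0.644

T_H = 536 °C → 536 + 273.15 = 809.15 K.
For a reversible engine, η = 1 − T_C/T_H = 1 − 288.00/809.15 = 0.644.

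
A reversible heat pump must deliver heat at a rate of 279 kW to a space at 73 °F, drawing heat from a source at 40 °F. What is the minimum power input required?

Ẇ_in ≈ 17.28 kW

T_H = 73 °F → (73 − 32) × 5/9 = 22.78 °C = 295.93 K.
T_C = 40 °F → (40 − 32) × 5/9 = 4.44 °C = 277.59 K.
For a reversible heat pump, COP_HP = T_H/(T_H − T_C) = 295.93/18.33 = 16.1415.
W = Q_H/COP_HP = 279/16.1415 = 17.28 kW.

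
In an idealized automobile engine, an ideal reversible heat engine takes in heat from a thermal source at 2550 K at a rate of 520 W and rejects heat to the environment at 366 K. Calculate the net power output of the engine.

Carnot efficiency: η = 1 − T_C/T_H = 1 − 366.00/2550.00 = 0.8565.
W = η·Q_H = 0.8565 × 520 = 445.4 W.

Ẇ ≈ 445.4 W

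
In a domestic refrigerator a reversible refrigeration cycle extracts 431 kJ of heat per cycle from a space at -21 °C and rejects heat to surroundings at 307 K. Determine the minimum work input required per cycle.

T_C = -21 °C → -21 + 273.15 = 252.15 K.
The reversible coefficient of performance is COP_R = T_C/(T_H − T_C) = 252.15/54.85 = 4.5971.
W = Q_C/COP_R = 431/4.5971 = 93.76 kJ.

W_in ≈ 93.76 kJ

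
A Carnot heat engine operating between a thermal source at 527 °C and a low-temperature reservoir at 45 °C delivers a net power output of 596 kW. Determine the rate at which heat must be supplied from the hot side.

Q̇_H ≈ 989 kW

T_H = 527 °C → 527 + 273.15 = 800.15 K.
T_C = 45 °C → 45 + 273.15 = 318.15 K.
For a reversible engine, η = 1 − T_C/T_H = 1 − 318.15/800.15 = 0.6024.
Q_H = W/η = 596/0.6024 = 989 kW.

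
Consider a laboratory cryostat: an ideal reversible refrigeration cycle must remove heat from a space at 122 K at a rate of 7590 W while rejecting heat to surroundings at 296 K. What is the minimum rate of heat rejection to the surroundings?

For a reversible cycle Q_H/Q_C = T_H/T_C, so Q_H = Q_C·T_H/T_C = 7590 × 296.00/122.00 = 18400 W.

Q̇_H ≈ 18400 W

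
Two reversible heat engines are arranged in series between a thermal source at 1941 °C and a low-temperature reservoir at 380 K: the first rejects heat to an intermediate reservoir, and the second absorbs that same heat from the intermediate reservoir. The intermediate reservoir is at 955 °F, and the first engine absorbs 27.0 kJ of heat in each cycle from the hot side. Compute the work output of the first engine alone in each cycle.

W₁ ≈ 17.42 kJ

T_H = 1941 °C → 1941 + 273.15 = 2214.15 K.
T_m = 955 °F → (955 − 32) × 5/9 = 512.78 °C = 785.93 K.
First-stage efficiency η₁ = 1 − T_m/T_H = 1 − 785.93/2214.15 = 0.6450.
W₁ = η₁·Q_H = 0.6450 × 27.0 = 17.42 kJ.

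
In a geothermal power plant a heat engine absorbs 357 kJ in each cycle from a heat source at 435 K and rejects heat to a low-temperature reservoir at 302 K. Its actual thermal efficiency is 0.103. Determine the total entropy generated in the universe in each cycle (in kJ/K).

W = η·Q_H = 0.103 × 357 = 36.77 kJ, so Q_C = Q_H − W = 320.2 kJ.
Reservoir entropy changes: ΔS_H = −Q_H/T_H = −357/435.00 = -0.8207 kJ/K and ΔS_C = +Q_C/T_C = 320.2/302.00 = 1.060 kJ/K.
ΔS_univ = −Q_H/T_H + Q_C/T_C = 0.2397 kJ/K (> 0, since η = 0.103 < η_Carnot = 0.306).

ΔS_univ ≈ 0.2397 kJ/K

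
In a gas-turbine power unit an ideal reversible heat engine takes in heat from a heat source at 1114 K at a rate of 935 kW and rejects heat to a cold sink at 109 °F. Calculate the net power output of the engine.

Ẇ ≈ 670 kW

T_C = 109 °F → (109 − 32) × 5/9 = 42.78 °C = 315.93 K.
Since the cycle is reversible, η = 1 − T_C/T_H = 1 − 315.93/1114.00 = 0.7164.
W = η·Q_H = 0.7164 × 935 = 670 kW.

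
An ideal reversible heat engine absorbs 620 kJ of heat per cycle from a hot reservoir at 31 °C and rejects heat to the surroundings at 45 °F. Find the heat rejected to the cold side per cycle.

T_H = 31 °C → 31 + 273.15 = 304.15 K.
T_C = 45 °F → (45 − 32) × 5/9 = 7.22 °C = 280.37 K.
Carnot efficiency: η = 1 − T_C/T_H = 1 − 280.37/304.15 = 0.0782.
For a reversible cycle Q_C/Q_H = T_C/T_H, so Q_C = 620 × 280.37/304.15 = 571.5 kJ.

Q_C ≈ 571.5 kJ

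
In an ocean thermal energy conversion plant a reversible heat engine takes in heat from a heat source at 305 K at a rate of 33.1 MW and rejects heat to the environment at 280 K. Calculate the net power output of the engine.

Ẇ ≈ 2.71 MW

Since the cycle is reversible, η = 1 − T_C/T_H = 1 − 280.00/305.00 = 0.0820.
W = η·Q_H = 0.0820 × 33.1 = 2.71 MW.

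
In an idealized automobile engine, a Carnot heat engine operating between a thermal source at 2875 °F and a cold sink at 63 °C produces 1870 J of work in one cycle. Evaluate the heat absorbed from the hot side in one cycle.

T_H = 2875 °F → (2875 − 32) × 5/9 = 1579.44 °C = 1852.59 K.
T_C = 63 °C → 63 + 273.15 = 336.15 K.
η_rev = 1 − T_C/T_H = 1 − 336.15/1852.59 = 0.8186.
Q_H = W/η = 1870/0.8186 = 2280 J.

Q_H ≈ 2280 J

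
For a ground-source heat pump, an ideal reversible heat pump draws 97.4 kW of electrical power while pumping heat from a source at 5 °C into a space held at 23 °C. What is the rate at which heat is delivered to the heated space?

Q̇_H ≈ 1603 kW

T_H = 23 °C → 23 + 273.15 = 296.15 K.
T_C = 5 °C → 5 + 273.15 = 278.15 K.
For a reversible heat pump, COP_HP = T_H/(T_H − T_C) = 296.15/18.00 = 16.4528.
Q_H = COP_HP · W = 16.4528 × 97.4 = 1603 kW.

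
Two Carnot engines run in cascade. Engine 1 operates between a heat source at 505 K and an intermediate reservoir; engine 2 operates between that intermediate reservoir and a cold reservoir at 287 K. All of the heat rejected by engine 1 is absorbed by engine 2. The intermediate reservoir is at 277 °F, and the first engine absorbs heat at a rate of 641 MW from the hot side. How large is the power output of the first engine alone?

T_m = 277 °F → (277 − 32) × 5/9 = 136.11 °C = 409.26 K.
First-stage efficiency η₁ = 1 − T_m/T_H = 1 − 409.26/505.00 = 0.1896.
W₁ = η₁·Q_H = 0.1896 × 641 = 122 MW.

Ẇ₁ ≈ 122 MW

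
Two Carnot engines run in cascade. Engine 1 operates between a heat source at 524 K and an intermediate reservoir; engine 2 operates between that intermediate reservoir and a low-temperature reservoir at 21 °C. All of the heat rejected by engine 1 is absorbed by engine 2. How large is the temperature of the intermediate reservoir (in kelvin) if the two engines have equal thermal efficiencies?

T_m ≈ 392.6 K

T_C = 21 °C → 21 + 273.15 = 294.15 K.
Equal efficiencies require 1 − T_m/T_H = 1 − T_C/T_m, i.e. T_m/T_H = T_C/T_m, so T_m = √(T_H·T_C) = √(524.00 × 294.15) = 392.6 K.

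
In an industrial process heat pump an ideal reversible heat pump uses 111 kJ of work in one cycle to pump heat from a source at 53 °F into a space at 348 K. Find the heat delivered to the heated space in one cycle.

Q_H ≈ 611 kJ

T_C = 53 °F → (53 − 32) × 5/9 = 11.67 °C = 284.82 K.
COP_HP = T_H/(T_H − T_C) = 348.00/63.18 = 5.5078.
Q_H = COP_HP · W = 5.5078 × 111 = 611 kJ.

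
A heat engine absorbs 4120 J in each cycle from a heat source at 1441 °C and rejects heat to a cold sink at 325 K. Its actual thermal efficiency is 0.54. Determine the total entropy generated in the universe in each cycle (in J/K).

ΔS_univ ≈ 3.428 J/K

T_H = 1441 °C → 1441 + 273.15 = 1714.15 K.
W = η·Q_H = 0.54 × 4120 = 2225 J, so Q_C = Q_H − W = 1895 J.
Entropy balance on the reservoirs: −Q_H/T_H = -2.404 J/K, +Q_C/T_C = 5.831 J/K.
ΔS_univ = −Q_H/T_H + Q_C/T_C = 3.428 J/K (> 0, since η = 0.54 < η_Carnot = 0.810).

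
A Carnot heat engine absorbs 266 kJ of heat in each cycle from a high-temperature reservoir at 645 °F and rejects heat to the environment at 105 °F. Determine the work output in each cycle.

T_H = 645 °F → (645 − 32) × 5/9 = 340.56 °C = 613.71 K.
T_C = 105 °F → (105 − 32) × 5/9 = 40.56 °C = 313.71 K.
η_rev = 1 − T_C/T_H = 1 − 313.71/613.71 = 0.4888.
W = η·Q_H = 0.4888 × 266 = 130.0 kJ.

W ≈ 130.0 kJ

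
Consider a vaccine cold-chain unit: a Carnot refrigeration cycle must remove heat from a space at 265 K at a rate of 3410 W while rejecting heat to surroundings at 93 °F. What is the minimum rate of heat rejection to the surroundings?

T_H = 93 °F → (93 − 32) × 5/9 = 33.89 °C = 307.04 K.
For a reversible cycle Q_H/Q_C = T_H/T_C, so Q_H = Q_C·T_H/T_C = 3410 × 307.04/265.00 = 3950 W.

Q̇_H ≈ 3950 W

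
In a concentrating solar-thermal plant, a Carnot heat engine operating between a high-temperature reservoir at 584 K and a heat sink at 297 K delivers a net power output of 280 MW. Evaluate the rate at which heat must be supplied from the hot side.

For a reversible engine, η = 1 − T_C/T_H = 1 − 297.00/584.00 = 0.4914.
Q_H = W/η = 280/0.4914 = 570 MW.

Q̇_H ≈ 570 MW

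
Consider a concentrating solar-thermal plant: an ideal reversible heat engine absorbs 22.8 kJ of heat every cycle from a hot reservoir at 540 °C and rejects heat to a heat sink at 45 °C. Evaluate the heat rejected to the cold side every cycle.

T_H = 540 °C → 540 + 273.15 = 813.15 K.
T_C = 45 °C → 45 + 273.15 = 318.15 K.
The Carnot efficiency is η = 1 − T_C/T_H = 1 − 318.15/813.15 = 0.6087.
For a reversible cycle Q_C/Q_H = T_C/T_H, so Q_C = 22.8 × 318.15/813.15 = 8.92 kJ.

Q_C ≈ 8.92 kJ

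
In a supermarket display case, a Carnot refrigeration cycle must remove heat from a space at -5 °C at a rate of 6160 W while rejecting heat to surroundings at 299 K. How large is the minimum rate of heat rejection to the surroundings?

T_C = -5 °C → -5 + 273.15 = 268.15 K.
For a reversible cycle Q_H/Q_C = T_H/T_C, so Q_H = Q_C·T_H/T_C = 6160 × 299.00/268.15 = 6870 W.

Q̇_H ≈ 6870 W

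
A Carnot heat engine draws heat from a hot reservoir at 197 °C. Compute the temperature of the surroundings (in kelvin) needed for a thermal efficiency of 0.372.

T_C ≈ 295 K

T_H = 197 °C → 197 + 273.15 = 470.15 K.
From η = 1 − T_C/T_H, T_C = T_H·(1 − η) = 470.15 × (1 − 0.372) = 295 K.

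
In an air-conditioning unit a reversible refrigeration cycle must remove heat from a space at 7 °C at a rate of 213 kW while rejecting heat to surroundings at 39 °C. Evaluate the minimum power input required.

Ẇ_in ≈ 24.3 kW

T_H = 39 °C → 39 + 273.15 = 312.15 K.
T_C = 7 °C → 7 + 273.15 = 280.15 K.
For a reversible refrigerator, COP_R = T_C/(T_H − T_C) = 280.15/32.00 = 8.7547.
W = Q_C/COP_R = 213/8.7547 = 24.3 kW.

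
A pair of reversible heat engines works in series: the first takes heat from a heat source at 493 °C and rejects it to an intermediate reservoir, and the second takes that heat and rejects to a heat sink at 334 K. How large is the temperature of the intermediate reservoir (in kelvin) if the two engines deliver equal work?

T_H = 493 °C → 493 + 273.15 = 766.15 K.
For reversible stages Q_m = Q_H·(T_m/T_H). Setting W₁ = Q_H(1 − T_m/T_H) equal to W₂ = Q_m(1 − T_C/T_m) = Q_H·(T_m − T_C)/T_H gives T_H − T_m = T_m − T_C, so T_m = (T_H + T_C)/2 = (766.15 + 334.00)/2 = 550 K.

T_m ≈ 550 K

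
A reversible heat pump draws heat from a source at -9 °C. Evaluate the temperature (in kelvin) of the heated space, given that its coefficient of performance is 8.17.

T_H ≈ 301 K

T_C = -9 °C → -9 + 273.15 = 264.15 K.
COP_HP = T_H/(T_H − T_C) ⇒ T_H = T_C·COP_HP/(COP_HP − 1) = 264.15 × 8.17/(8.17 − 1) = 301 K.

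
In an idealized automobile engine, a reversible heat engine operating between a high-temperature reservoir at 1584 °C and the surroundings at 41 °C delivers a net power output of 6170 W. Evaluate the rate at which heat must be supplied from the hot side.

T_H = 1584 °C → 1584 + 273.15 = 1857.15 K.
T_C = 41 °C → 41 + 273.15 = 314.15 K.
The Carnot efficiency is η = 1 − T_C/T_H = 1 − 314.15/1857.15 = 0.8308.
Q_H = W/η = 6170/0.8308 = 7426 W.

Q̇_H ≈ 7426 W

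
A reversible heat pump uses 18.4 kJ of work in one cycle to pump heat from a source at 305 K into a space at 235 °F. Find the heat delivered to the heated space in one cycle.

T_H = 235 °F → (235 − 32) × 5/9 = 112.78 °C = 385.93 K.
Reversible heating COP: COP_HP = T_H/(T_H − T_C) = 385.93/80.93 = 4.7688.
Q_H = COP_HP · W = 4.7688 × 18.4 = 87.7 kJ.

Q_H ≈ 87.7 kJ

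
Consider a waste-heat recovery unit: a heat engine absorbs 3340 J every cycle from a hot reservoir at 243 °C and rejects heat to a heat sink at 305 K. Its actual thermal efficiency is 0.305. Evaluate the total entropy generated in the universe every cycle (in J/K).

ΔS_univ ≈ 1.14 J/K

T_H = 243 °C → 243 + 273.15 = 516.15 K.
W = η·Q_H = 0.305 × 3340 = 1019 J, so Q_C = Q_H − W = 2321 J.
The hot reservoir loses entropy Q_H/T_H = 3340/516.15 = 6.471 J/K; the cold reservoir gains Q_C/T_C = 2321/305.00 = 7.611 J/K.
ΔS_univ = −Q_H/T_H + Q_C/T_C = 1.14 J/K (> 0, since η = 0.305 < η_Carnot = 0.409).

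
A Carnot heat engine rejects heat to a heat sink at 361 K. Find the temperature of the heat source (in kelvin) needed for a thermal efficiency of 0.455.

T_H ≈ 662 K

From η = 1 − T_C/T_H, solving for T_H gives T_H = T_C/(1 − η) = 361.00/(1 − 0.455) = 662 K.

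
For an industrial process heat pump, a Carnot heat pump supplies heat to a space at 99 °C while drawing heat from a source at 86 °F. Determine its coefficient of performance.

COP_HP ≈ 5.39

T_H = 99 °C → 99 + 273.15 = 372.15 K.
T_C = 86 °F → (86 − 32) × 5/9 = 30.00 °C = 303.15 K.
Reversible heating COP: COP_HP = T_H/(T_H − T_C) = 372.15/(372.15 − 303.15) = 5.39.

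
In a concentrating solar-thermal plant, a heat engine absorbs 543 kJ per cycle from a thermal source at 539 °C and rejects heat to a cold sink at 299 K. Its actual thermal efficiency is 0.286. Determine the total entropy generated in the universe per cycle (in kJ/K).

T_H = 539 °C → 539 + 273.15 = 812.15 K.
W = η·Q_H = 0.286 × 543 = 155.3 kJ, so Q_C = Q_H − W = 387.7 kJ.
The hot reservoir loses entropy Q_H/T_H = 543/812.15 = 0.6686 kJ/K; the cold reservoir gains Q_C/T_C = 387.7/299.00 = 1.297 kJ/K.
ΔS_univ = −Q_H/T_H + Q_C/T_C = 0.628 kJ/K (> 0, since η = 0.286 < η_Carnot = 0.632).

ΔS_univ ≈ 0.628 kJ/K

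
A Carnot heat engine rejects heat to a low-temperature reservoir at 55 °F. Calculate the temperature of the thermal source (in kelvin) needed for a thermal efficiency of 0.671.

T_H ≈ 869 K

T_C = 55 °F → (55 − 32) × 5/9 = 12.78 °C = 285.93 K.
From η = 1 − T_C/T_H, solving for T_H gives T_H = T_C/(1 − η) = 285.93/(1 − 0.671) = 869 K.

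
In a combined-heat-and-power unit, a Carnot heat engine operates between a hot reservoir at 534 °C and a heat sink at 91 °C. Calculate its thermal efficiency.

T_H = 534 °C → 534 + 273.15 = 807.15 K.
T_C = 91 °C → 91 + 273.15 = 364.15 K.
The Carnot efficiency is η = 1 − T_C/T_H = 1 − 364.15/807.15 = 0.5488.

η ≈ 0.5488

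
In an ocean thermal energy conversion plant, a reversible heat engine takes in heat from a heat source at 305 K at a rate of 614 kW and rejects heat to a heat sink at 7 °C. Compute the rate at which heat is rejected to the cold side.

Q̇_C ≈ 564 kW

T_C = 7 °C → 7 + 273.15 = 280.15 K.
The Carnot efficiency is η = 1 − T_C/T_H = 1 − 280.15/305.00 = 0.0815.
For a reversible cycle Q_C/Q_H = T_C/T_H, so Q_C = 614 × 280.15/305.00 = 564 kW.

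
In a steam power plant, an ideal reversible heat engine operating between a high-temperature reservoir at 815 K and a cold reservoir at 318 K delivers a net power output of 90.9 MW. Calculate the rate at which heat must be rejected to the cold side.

The Carnot efficiency is η = 1 − T_C/T_H = 1 − 318.00/815.00 = 0.6098.
Since Q_C/Q_H = T_C/T_H and Q_H = W/η, Q_C = W·T_C/(T_H − T_C) = 90.9 × 318.00/497.00 = 58.2 MW.

Q̇_C ≈ 58.2 MW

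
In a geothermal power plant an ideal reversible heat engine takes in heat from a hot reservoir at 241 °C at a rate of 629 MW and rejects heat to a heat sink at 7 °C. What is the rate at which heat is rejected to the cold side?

Q̇_C ≈ 342.7 MW

T_H = 241 °C → 241 + 273.15 = 514.15 K.
T_C = 7 °C → 7 + 273.15 = 280.15 K.
Carnot efficiency: η = 1 − T_C/T_H = 1 − 280.15/514.15 = 0.4551.
For a reversible cycle Q_C/Q_H = T_C/T_H, so Q_C = 629 × 280.15/514.15 = 342.7 MW.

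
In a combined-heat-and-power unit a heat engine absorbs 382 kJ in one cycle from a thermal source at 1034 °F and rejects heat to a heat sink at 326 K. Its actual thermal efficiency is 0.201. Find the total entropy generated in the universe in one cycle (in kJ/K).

ΔS_univ ≈ 0.4759 kJ/K

T_H = 1034 °F → (1034 − 32) × 5/9 = 556.67 °C = 829.82 K.
W = η·Q_H = 0.201 × 382 = 76.78 kJ, so Q_C = Q_H − W = 305.2 kJ.
The hot reservoir loses entropy Q_H/T_H = 382/829.82 = 0.4603 kJ/K; the cold reservoir gains Q_C/T_C = 305.2/326.00 = 0.9363 kJ/K.
ΔS_univ = −Q_H/T_H + Q_C/T_C = 0.4759 kJ/K (> 0, since η = 0.201 < η_Carnot = 0.607).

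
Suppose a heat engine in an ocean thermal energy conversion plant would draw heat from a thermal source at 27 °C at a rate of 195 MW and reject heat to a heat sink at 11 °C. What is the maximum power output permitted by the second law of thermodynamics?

T_H = 27 °C → 27 + 273.15 = 300.15 K.
T_C = 11 °C → 11 + 273.15 = 284.15 K.
The upper bound on efficiency is η_max = 1 − T_C/T_H = 1 − 284.15/300.15 = 0.0533.
W_max = η_max · Q_H = 0.0533 × 195 = 10.4 MW.

Ẇ_max ≈ 10.4 MW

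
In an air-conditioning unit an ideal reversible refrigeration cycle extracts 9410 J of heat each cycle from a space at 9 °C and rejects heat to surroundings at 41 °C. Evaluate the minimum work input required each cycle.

T_H = 41 °C → 41 + 273.15 = 314.15 K.
T_C = 9 °C → 9 + 273.15 = 282.15 K.
For a reversible refrigerator, COP_R = T_C/(T_H − T_C) = 282.15/32.00 = 8.8172.
W = Q_C/COP_R = 9410/8.8172 = 1070 J.

W_in ≈ 1070 J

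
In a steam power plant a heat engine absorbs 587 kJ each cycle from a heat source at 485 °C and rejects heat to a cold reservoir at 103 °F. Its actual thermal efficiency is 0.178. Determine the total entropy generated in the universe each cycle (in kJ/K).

ΔS_univ ≈ 0.769 kJ/K

T_H = 485 °C → 485 + 273.15 = 758.15 K.
T_C = 103 °F → (103 − 32) × 5/9 = 39.44 °C = 312.59 K.
W = η·Q_H = 0.178 × 587 = 104.5 kJ, so Q_C = Q_H − W = 482.5 kJ.
The hot reservoir loses entropy Q_H/T_H = 587/758.15 = 0.7743 kJ/K; the cold reservoir gains Q_C/T_C = 482.5/312.59 = 1.544 kJ/K.
ΔS_univ = −Q_H/T_H + Q_C/T_C = 0.769 kJ/K (> 0, since η = 0.178 < η_Carnot = 0.588).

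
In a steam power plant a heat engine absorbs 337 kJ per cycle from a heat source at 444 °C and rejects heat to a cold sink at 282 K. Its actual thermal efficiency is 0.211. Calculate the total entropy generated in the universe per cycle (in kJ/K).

ΔS_univ ≈ 0.473 kJ/K

T_H = 444 °C → 444 + 273.15 = 717.15 K.
W = η·Q_H = 0.211 × 337 = 71.11 kJ, so Q_C = Q_H − W = 265.9 kJ.
Reservoir entropy changes: ΔS_H = −Q_H/T_H = −337/717.15 = -0.4699 kJ/K and ΔS_C = +Q_C/T_C = 265.9/282.00 = 0.9429 kJ/K.
ΔS_univ = −Q_H/T_H + Q_C/T_C = 0.473 kJ/K (> 0, since η = 0.211 < η_Carnot = 0.607).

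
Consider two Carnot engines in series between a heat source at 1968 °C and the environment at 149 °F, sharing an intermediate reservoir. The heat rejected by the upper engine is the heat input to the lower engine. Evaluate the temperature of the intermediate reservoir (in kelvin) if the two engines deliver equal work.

T_H = 1968 °C → 1968 + 273.15 = 2241.15 K.
T_C = 149 °F → (149 − 32) × 5/9 = 65.00 °C = 338.15 K.
For reversible stages Q_m = Q_H·(T_m/T_H). Setting W₁ = Q_H(1 − T_m/T_H) equal to W₂ = Q_m(1 − T_C/T_m) = Q_H·(T_m − T_C)/T_H gives T_H − T_m = T_m − T_C, so T_m = (T_H + T_C)/2 = (2241.15 + 338.15)/2 = 1290 K.

T_m ≈ 1290 K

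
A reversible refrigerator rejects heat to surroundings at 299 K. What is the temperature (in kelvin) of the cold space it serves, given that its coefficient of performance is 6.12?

T_C ≈ 257 K

COP_R = T_C/(T_H − T_C) ⇒ T_C = T_H·COP_R/(1 + COP_R) = 299.00 × 6.12/(1 + 6.12) = 257 K.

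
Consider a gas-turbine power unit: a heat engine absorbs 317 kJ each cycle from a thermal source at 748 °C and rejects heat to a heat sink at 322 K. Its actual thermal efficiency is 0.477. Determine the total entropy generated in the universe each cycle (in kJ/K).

T_H = 748 °C → 748 + 273.15 = 1021.15 K.
W = η·Q_H = 0.477 × 317 = 151.2 kJ, so Q_C = Q_H − W = 165.8 kJ.
The hot reservoir loses entropy Q_H/T_H = 317/1021.15 = 0.3104 kJ/K; the cold reservoir gains Q_C/T_C = 165.8/322.00 = 0.5149 kJ/K.
ΔS_univ = −Q_H/T_H + Q_C/T_C = 0.204 kJ/K (> 0, since η = 0.477 < η_Carnot = 0.685).

ΔS_univ ≈ 0.204 kJ/K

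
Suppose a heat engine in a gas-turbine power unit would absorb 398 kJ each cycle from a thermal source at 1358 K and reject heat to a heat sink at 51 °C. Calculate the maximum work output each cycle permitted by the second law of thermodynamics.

T_C = 51 °C → 51 + 273.15 = 324.15 K.
By the Carnot theorem, η_max = 1 − T_C/T_H = 1 − 324.15/1358.00 = 0.7613.
W_max = η_max · Q_H = 0.7613 × 398 = 303 kJ.

W_max ≈ 303 kJ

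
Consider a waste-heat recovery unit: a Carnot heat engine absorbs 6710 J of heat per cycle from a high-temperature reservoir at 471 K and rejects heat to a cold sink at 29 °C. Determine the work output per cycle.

W ≈ 2405 J

T_C = 29 °C → 29 + 273.15 = 302.15 K.
Carnot efficiency: η = 1 − T_C/T_H = 1 − 302.15/471.00 = 0.3585.
W = η·Q_H = 0.3585 × 6710 = 2405 J.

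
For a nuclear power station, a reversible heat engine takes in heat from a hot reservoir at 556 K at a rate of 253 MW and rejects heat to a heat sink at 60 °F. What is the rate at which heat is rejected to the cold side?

T_C = 60 °F → (60 − 32) × 5/9 = 15.56 °C = 288.71 K.
Carnot efficiency: η = 1 − T_C/T_H = 1 − 288.71/556.00 = 0.4807.
For a reversible cycle Q_C/Q_H = T_C/T_H, so Q_C = 253 × 288.71/556.00 = 131 MW.

Q̇_C ≈ 131 MW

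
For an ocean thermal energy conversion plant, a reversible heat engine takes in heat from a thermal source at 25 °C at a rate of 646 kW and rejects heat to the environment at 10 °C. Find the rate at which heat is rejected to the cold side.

Q̇_C ≈ 613.5 kW

T_H = 25 °C → 25 + 273.15 = 298.15 K.
T_C = 10 °C → 10 + 273.15 = 283.15 K.
The Carnot efficiency is η = 1 − T_C/T_H = 1 − 283.15/298.15 = 0.0503.
For a reversible cycle Q_C/Q_H = T_C/T_H, so Q_C = 646 × 283.15/298.15 = 613.5 kW.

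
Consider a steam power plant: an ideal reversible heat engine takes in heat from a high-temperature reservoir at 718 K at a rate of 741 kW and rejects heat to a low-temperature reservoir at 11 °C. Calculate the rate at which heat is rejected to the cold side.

Q̇_C ≈ 293.3 kW

T_C = 11 °C → 11 + 273.15 = 284.15 K.
Since the cycle is reversible, η = 1 − T_C/T_H = 1 − 284.15/718.00 = 0.6042.
For a reversible cycle Q_C/Q_H = T_C/T_H, so Q_C = 741 × 284.15/718.00 = 293.3 kW.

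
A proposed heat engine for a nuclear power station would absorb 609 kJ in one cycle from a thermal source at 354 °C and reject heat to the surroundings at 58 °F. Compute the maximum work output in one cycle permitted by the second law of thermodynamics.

T_H = 354 °C → 354 + 273.15 = 627.15 K.
T_C = 58 °F → (58 − 32) × 5/9 = 14.44 °C = 287.59 K.
The upper bound on efficiency is η_max = 1 − T_C/T_H = 1 − 287.59/627.15 = 0.5414.
W_max = η_max · Q_H = 0.5414 × 609 = 330 kJ.

W_max ≈ 330 kJ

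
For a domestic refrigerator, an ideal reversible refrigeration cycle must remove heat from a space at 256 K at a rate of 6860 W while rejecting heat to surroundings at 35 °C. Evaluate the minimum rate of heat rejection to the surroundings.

Q̇_H ≈ 8257 W

T_H = 35 °C → 35 + 273.15 = 308.15 K.
For a reversible cycle Q_H/Q_C = T_H/T_C, so Q_H = Q_C·T_H/T_C = 6860 × 308.15/256.00 = 8257 W.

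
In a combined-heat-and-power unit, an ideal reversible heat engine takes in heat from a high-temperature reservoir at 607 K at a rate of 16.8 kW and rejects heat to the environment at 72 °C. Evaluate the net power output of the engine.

Ẇ ≈ 7.25 kW

T_C = 72 °C → 72 + 273.15 = 345.15 K.
For a reversible engine, η = 1 − T_C/T_H = 1 − 345.15/607.00 = 0.4314.
W = η·Q_H = 0.4314 × 16.8 = 7.25 kW.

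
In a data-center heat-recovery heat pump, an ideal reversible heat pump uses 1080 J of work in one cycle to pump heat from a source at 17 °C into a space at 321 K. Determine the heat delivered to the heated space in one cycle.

T_C = 17 °C → 17 + 273.15 = 290.15 K.
For a reversible heat pump, COP_HP = T_H/(T_H − T_C) = 321.00/30.85 = 10.4052.
Q_H = COP_HP · W = 10.4052 × 1080 = 11200 J.

Q_H ≈ 11200 J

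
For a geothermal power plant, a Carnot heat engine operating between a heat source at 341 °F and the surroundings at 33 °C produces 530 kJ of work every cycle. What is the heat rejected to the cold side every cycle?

Q_C ≈ 1170 kJ

T_H = 341 °F → (341 − 32) × 5/9 = 171.67 °C = 444.82 K.
T_C = 33 °C → 33 + 273.15 = 306.15 K.
Since the cycle is reversible, η = 1 − T_C/T_H = 1 − 306.15/444.82 = 0.3117.
Since Q_C/Q_H = T_C/T_H and Q_H = W/η, Q_C = W·T_C/(T_H − T_C) = 530 × 306.15/138.67 = 1170 kJ.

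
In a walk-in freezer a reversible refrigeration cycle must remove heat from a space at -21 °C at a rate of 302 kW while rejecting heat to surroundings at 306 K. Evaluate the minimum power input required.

T_C = -21 °C → -21 + 273.15 = 252.15 K.
The reversible coefficient of performance is COP_R = T_C/(T_H − T_C) = 252.15/53.85 = 4.6825.
W = Q_C/COP_R = 302/4.6825 = 64.50 kW.

Ẇ_in ≈ 64.50 kW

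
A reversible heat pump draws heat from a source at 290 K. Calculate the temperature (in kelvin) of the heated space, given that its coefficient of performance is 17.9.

COP_HP = T_H/(T_H − T_C) ⇒ T_H = T_C·COP_HP/(COP_HP − 1) = 290.00 × 17.9/(17.9 − 1) = 307.2 K.

T_H ≈ 307.2 K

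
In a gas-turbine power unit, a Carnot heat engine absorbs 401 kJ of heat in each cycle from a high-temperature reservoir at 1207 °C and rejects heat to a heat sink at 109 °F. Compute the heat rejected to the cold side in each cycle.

T_H = 1207 °C → 1207 + 273.15 = 1480.15 K.
T_C = 109 °F → (109 − 32) × 5/9 = 42.78 °C = 315.93 K.
For a reversible engine, η = 1 − T_C/T_H = 1 − 315.93/1480.15 = 0.7866.
For a reversible cycle Q_C/Q_H = T_C/T_H, so Q_C = 401 × 315.93/1480.15 = 85.6 kJ.

Q_C ≈ 85.6 kJ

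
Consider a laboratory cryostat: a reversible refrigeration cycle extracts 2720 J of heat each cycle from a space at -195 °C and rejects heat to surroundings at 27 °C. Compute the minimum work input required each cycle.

W_in ≈ 7730 J

T_H = 27 °C → 27 + 273.15 = 300.15 K.
T_C = -195 °C → -195 + 273.15 = 78.15 K.
For a reversible refrigerator, COP_R = T_C/(T_H − T_C) = 78.15/222.00 = 0.3520.
W = Q_C/COP_R = 2720/0.3520 = 7730 J.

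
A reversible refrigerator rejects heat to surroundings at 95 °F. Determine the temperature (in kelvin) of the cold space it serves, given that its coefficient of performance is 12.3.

T_H = 95 °F → (95 − 32) × 5/9 = 35.00 °C = 308.15 K.
COP_R = T_C/(T_H − T_C) ⇒ T_C = T_H·COP_R/(1 + COP_R) = 308.15 × 12.3/(1 + 12.3) = 285.0 K.

T_C ≈ 285.0 K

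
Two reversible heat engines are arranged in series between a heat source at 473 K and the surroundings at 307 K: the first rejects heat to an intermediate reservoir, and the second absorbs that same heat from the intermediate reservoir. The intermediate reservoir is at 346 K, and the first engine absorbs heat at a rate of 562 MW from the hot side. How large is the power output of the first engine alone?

First-stage efficiency η₁ = 1 − T_m/T_H = 1 − 346.00/473.00 = 0.2685.
W₁ = η₁·Q_H = 0.2685 × 562 = 150.9 MW.

Ẇ₁ ≈ 150.9 MW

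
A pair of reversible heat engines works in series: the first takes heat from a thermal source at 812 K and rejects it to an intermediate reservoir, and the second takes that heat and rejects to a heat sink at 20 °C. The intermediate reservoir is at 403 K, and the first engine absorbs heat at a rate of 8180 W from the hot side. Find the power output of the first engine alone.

Ẇ₁ ≈ 4120 W

T_C = 20 °C → 20 + 273.15 = 293.15 K.
First-stage efficiency η₁ = 1 − T_m/T_H = 1 − 403.00/812.00 = 0.5037.
W₁ = η₁·Q_H = 0.5037 × 8180 = 4120 W.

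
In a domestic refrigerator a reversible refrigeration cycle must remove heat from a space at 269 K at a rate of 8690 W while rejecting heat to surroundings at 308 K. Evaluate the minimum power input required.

Ẇ_in ≈ 1260 W

Carnot COP: COP_R = T_C/(T_H − T_C) = 269.00/39.00 = 6.8974.
W = Q_C/COP_R = 8690/6.8974 = 1260 W.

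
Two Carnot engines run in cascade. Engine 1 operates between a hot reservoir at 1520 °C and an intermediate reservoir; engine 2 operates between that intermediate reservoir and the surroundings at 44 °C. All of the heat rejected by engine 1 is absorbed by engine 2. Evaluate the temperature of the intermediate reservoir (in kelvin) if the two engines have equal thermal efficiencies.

T_H = 1520 °C → 1520 + 273.15 = 1793.15 K.
T_C = 44 °C → 44 + 273.15 = 317.15 K.
Equal efficiencies require 1 − T_m/T_H = 1 − T_C/T_m, i.e. T_m/T_H = T_C/T_m, so T_m = √(T_H·T_C) = √(1793.15 × 317.15) = 754.1 K.

T_m ≈ 754.1 K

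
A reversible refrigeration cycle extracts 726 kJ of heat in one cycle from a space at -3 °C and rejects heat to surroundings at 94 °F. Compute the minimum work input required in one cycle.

T_H = 94 °F → (94 − 32) × 5/9 = 34.44 °C = 307.59 K.
T_C = -3 °C → -3 + 273.15 = 270.15 K.
Carnot COP: COP_R = T_C/(T_H − T_C) = 270.15/37.44 = 7.2147.
W = Q_C/COP_R = 726/7.2147 = 100.6 kJ.

W_in ≈ 100.6 kJ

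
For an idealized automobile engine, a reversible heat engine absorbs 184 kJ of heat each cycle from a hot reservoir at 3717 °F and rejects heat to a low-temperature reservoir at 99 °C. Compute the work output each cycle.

W ≈ 154 kJ

T_H = 3717 °F → (3717 − 32) × 5/9 = 2047.22 °C = 2320.37 K.
T_C = 99 °C → 99 + 273.15 = 372.15 K.
Since the cycle is reversible, η = 1 − T_C/T_H = 1 − 372.15/2320.37 = 0.8396.
W = η·Q_H = 0.8396 × 184 = 154 kJ.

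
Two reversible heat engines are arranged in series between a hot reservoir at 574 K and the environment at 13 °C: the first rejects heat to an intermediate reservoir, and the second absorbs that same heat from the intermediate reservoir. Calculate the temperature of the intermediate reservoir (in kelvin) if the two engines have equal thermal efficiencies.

T_C = 13 °C → 13 + 273.15 = 286.15 K.
Equal efficiencies require 1 − T_m/T_H = 1 − T_C/T_m, i.e. T_m/T_H = T_C/T_m, so T_m = √(T_H·T_C) = √(574.00 × 286.15) = 405.3 K.

T_m ≈ 405.3 K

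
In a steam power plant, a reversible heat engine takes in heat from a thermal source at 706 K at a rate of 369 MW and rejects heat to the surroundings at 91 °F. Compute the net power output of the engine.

Ẇ ≈ 209 MW

T_C = 91 °F → (91 − 32) × 5/9 = 32.78 °C = 305.93 K.
The Carnot efficiency is η = 1 − T_C/T_H = 1 − 305.93/706.00 = 0.5667.
W = η·Q_H = 0.5667 × 369 = 209 MW.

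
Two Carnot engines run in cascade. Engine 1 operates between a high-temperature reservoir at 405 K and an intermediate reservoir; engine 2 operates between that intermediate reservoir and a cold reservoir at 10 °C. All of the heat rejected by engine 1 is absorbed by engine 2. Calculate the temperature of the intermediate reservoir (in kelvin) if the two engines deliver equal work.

T_C = 10 °C → 10 + 273.15 = 283.15 K.
For reversible stages Q_m = Q_H·(T_m/T_H). Setting W₁ = Q_H(1 − T_m/T_H) equal to W₂ = Q_m(1 − T_C/T_m) = Q_H·(T_m − T_C)/T_H gives T_H − T_m = T_m − T_C, so T_m = (T_H + T_C)/2 = (405.00 + 283.15)/2 = 344.1 K.

T_m ≈ 344.1 K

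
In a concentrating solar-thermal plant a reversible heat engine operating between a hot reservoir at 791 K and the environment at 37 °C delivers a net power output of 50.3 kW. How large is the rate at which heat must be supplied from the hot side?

T_C = 37 °C → 37 + 273.15 = 310.15 K.
η_rev = 1 − T_C/T_H = 1 − 310.15/791.00 = 0.6079.
Q_H = W/η = 50.3/0.6079 = 82.7 kW.

Q̇_H ≈ 82.7 kW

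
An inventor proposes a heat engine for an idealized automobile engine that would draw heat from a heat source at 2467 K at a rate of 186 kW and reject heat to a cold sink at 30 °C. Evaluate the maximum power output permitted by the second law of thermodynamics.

T_C = 30 °C → 30 + 273.15 = 303.15 K.
The upper bound on efficiency is η_max = 1 − T_C/T_H = 1 − 303.15/2467.00 = 0.8771.
W_max = η_max · Q_H = 0.8771 × 186 = 163.1 kW.

Ẇ_max ≈ 163.1 kW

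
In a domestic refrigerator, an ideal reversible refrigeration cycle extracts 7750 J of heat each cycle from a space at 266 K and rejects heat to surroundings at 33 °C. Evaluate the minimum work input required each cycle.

W_in ≈ 1170 J

T_H = 33 °C → 33 + 273.15 = 306.15 K.
The reversible coefficient of performance is COP_R = T_C/(T_H − T_C) = 266.00/40.15 = 6.6252.
W = Q_C/COP_R = 7750/6.6252 = 1170 J.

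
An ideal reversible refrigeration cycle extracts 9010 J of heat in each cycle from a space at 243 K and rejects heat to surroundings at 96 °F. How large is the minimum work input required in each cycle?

W_in ≈ 2440 J

T_H = 96 °F → (96 − 32) × 5/9 = 35.56 °C = 308.71 K.
The reversible coefficient of performance is COP_R = T_C/(T_H − T_C) = 243.00/65.71 = 3.6983.
W = Q_C/COP_R = 9010/3.6983 = 2440 J.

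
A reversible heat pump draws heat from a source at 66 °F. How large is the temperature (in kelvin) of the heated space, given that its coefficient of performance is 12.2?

T_H ≈ 318 K

T_C = 66 °F → (66 − 32) × 5/9 = 18.89 °C = 292.04 K.
COP_HP = T_H/(T_H − T_C) ⇒ T_H = T_C·COP_HP/(COP_HP − 1) = 292.04 × 12.2/(12.2 − 1) = 318 K.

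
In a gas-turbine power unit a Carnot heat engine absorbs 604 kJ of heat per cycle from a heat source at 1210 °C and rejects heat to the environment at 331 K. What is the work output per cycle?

W ≈ 469 kJ

T_H = 1210 °C → 1210 + 273.15 = 1483.15 K.
η_rev = 1 − T_C/T_H = 1 − 331.00/1483.15 = 0.7768.
W = η·Q_H = 0.7768 × 604 = 469 kJ.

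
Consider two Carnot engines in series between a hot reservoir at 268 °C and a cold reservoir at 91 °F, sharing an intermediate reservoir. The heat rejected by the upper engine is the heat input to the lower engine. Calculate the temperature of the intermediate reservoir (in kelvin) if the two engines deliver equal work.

T_m ≈ 424 K

T_H = 268 °C → 268 + 273.15 = 541.15 K.
T_C = 91 °F → (91 − 32) × 5/9 = 32.78 °C = 305.93 K.
For reversible stages Q_m = Q_H·(T_m/T_H). Setting W₁ = Q_H(1 − T_m/T_H) equal to W₂ = Q_m(1 − T_C/T_m) = Q_H·(T_m − T_C)/T_H gives T_H − T_m = T_m − T_C, so T_m = (T_H + T_C)/2 = (541.15 + 305.93)/2 = 424 K.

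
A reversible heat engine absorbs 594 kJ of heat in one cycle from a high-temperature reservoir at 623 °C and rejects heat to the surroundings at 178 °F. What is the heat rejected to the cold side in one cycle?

Q_C ≈ 235 kJ

T_H = 623 °C → 623 + 273.15 = 896.15 K.
T_C = 178 °F → (178 − 32) × 5/9 = 81.11 °C = 354.26 K.
Carnot efficiency: η = 1 − T_C/T_H = 1 − 354.26/896.15 = 0.6047.
For a reversible cycle Q_C/Q_H = T_C/T_H, so Q_C = 594 × 354.26/896.15 = 235 kJ.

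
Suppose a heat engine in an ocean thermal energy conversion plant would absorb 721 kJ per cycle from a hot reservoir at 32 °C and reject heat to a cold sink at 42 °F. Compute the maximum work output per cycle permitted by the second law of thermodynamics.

T_H = 32 °C → 32 + 273.15 = 305.15 K.
T_C = 42 °F → (42 − 32) × 5/9 = 5.56 °C = 278.71 K.
The second-law ceiling is the Carnot efficiency, η_max = 1 − T_C/T_H = 1 − 278.71/305.15 = 0.0867.
W_max = η_max · Q_H = 0.0867 × 721 = 62.5 kJ.

W_max ≈ 62.5 kJ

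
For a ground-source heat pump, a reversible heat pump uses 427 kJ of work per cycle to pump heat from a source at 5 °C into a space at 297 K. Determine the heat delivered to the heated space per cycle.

T_C = 5 °C → 5 + 273.15 = 278.15 K.
For a reversible heat pump, COP_HP = T_H/(T_H − T_C) = 297.00/18.85 = 15.7560.
Q_H = COP_HP · W = 15.7560 × 427 = 6730 kJ.

Q_H ≈ 6730 kJ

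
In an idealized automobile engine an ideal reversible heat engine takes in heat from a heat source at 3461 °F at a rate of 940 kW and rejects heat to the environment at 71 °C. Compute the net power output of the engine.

T_H = 3461 °F → (3461 − 32) × 5/9 = 1905.00 °C = 2178.15 K.
T_C = 71 °C → 71 + 273.15 = 344.15 K.
Since the cycle is reversible, η = 1 − T_C/T_H = 1 − 344.15/2178.15 = 0.8420.
W = η·Q_H = 0.8420 × 940 = 791.5 kW.

Ẇ ≈ 791.5 kW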